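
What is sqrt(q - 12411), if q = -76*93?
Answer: I*sqrt(19479) ≈ 139.57*I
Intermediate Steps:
q = -7068
sqrt(q - 12411) = sqrt(-7068 - 12411) = sqrt(-19479) = I*sqrt(19479)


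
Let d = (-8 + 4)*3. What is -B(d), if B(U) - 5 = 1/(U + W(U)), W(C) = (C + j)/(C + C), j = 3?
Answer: -457/93 ≈ -4.9140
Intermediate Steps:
W(C) = (3 + C)/(2*C) (W(C) = (C + 3)/(C + C) = (3 + C)/((2*C)) = (3 + C)*(1/(2*C)) = (3 + C)/(2*C))
d = -12 (d = -4*3 = -12)
B(U) = 5 + 1/(U + (3 + U)/(2*U))
-B(d) = -(15 + 7*(-12) + 10*(-12)**2)/(3 - 12 + 2*(-12)**2) = -(15 - 84 + 10*144)/(3 - 12 + 2*144) = -(15 - 84 + 1440)/(3 - 12 + 288) = -1371/279 = -1*457/93 = -457/93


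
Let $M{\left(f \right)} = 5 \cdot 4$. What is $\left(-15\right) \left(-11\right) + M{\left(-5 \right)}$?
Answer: $185$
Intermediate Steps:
$M{\left(f \right)} = 20$
$\left(-15\right) \left(-11\right) + M{\left(-5 \right)} = \left(-15\right) \left(-11\right) + 20 = 165 + 20 = 185$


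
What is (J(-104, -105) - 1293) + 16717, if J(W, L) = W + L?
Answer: 15215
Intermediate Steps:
J(W, L) = L + W
(J(-104, -105) - 1293) + 16717 = ((-105 - 104) - 1293) + 16717 = (-209 - 1293) + 16717 = -1502 + 16717 = 15215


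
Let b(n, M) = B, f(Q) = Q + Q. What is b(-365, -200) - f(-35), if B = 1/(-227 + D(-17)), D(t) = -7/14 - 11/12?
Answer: 191858/2741 ≈ 69.996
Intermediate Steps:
D(t) = -17/12 (D(t) = -7*1/14 - 11*1/12 = -½ - 11/12 = -17/12)
f(Q) = 2*Q
B = -12/2741 (B = 1/(-227 - 17/12) = 1/(-2741/12) = -12/2741 ≈ -0.0043780)
b(n, M) = -12/2741
b(-365, -200) - f(-35) = -12/2741 - 2*(-35) = -12/2741 - 1*(-70) = -12/2741 + 70 = 191858/2741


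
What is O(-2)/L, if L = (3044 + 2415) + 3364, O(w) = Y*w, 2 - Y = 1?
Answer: -2/8823 ≈ -0.00022668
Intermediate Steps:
Y = 1 (Y = 2 - 1*1 = 2 - 1 = 1)
O(w) = w (O(w) = 1*w = w)
L = 8823 (L = 5459 + 3364 = 8823)
O(-2)/L = -2/8823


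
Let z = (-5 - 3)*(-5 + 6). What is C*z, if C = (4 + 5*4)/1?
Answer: -192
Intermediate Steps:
z = -8 (z = -8*1 = -8)
C = 24 (C = (4 + 20)*1 = 24*1 = 24)
C*z = 24*(-8) = -192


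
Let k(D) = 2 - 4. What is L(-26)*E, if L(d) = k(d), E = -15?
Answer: 30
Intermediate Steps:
k(D) = -2
L(d) = -2
L(-26)*E = -2*(-15) = 30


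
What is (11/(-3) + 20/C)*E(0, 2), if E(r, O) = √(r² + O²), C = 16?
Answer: -29/6 ≈ -4.8333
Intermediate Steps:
E(r, O) = √(O² + r²)
(11/(-3) + 20/C)*E(0, 2) = (11/(-3) + 20/16)*√(2² + 0²) = (11*(-⅓) + 20*(1/16))*√(4 + 0) = (-11/3 + 5/4)*√4 = -29/12*2 = -29/6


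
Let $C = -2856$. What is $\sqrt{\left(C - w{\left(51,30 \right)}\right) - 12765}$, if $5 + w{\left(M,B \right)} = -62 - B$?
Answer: $2 i \sqrt{3881} \approx 124.6 i$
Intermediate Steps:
$w{\left(M,B \right)} = -67 - B$ ($w{\left(M,B \right)} = -5 - \left(62 + B\right) = -67 - B$)
$\sqrt{\left(C - w{\left(51,30 \right)}\right) - 12765} = \sqrt{\left(-2856 - \left(-67 - 30\right)\right) - 12765} = \sqrt{\left(-2856 - -97\right) - 12765} = \sqrt{\left(-2856 + 97\right) - 12765} = \sqrt{-2759 - 12765} = \sqrt{-15524} = 2 i \sqrt{3881}$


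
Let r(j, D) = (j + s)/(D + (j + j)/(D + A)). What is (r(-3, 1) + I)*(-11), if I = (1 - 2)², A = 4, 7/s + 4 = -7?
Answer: -211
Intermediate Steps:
s = -7/11 (s = 7/(-4 - 7) = 7/(-11) = 7*(-1/11) = -7/11 ≈ -0.63636)
r(j, D) = (-7/11 + j)/(D + 2*j/(4 + D)) (r(j, D) = (j - 7/11)/(D + (j + j)/(D + 4)) = (-7/11 + j)/(D + (2*j)/(4 + D)) = (-7/11 + j)/(D + 2*j/(4 + D)))
I = 1 (I = (-1)² = 1)
(r(-3, 1) + I)*(-11) = ((-28 - 7*1 + 44*(-3) + 11*1*(-3))/(11*(1² + 2*(-3) + 4*1)) + 1)*(-11) = ((-28 - 7 - 132 - 33)/(11*(1 - 6 + 4)) + 1)*(-11) = ((1/11)*(-200)/(-1) + 1)*(-11) = ((1/11)*(-1)*(-200) + 1)*(-11) = (200/11 + 1)*(-11) = (211/11)*(-11) = -211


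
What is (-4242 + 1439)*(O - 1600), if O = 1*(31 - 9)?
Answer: 4423134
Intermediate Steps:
O = 22 (O = 1*22 = 22)
(-4242 + 1439)*(O - 1600) = (-4242 + 1439)*(22 - 1600) = -2803*(-1578) = 4423134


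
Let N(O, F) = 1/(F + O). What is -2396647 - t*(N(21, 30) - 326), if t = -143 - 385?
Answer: -43668999/17 ≈ -2.5688e+6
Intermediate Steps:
t = -528
-2396647 - t*(N(21, 30) - 326) = -2396647 - (-528)*(1/(30 + 21) - 326) = -2396647 - (-528)*(1/51 - 326) = -2396647 - (-528)*(-16625)/51 = -2396647 - 1*2926000/17 = -2396647 - 2926000/17 = -43668999/17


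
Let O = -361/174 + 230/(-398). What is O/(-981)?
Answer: 91849/33968106 ≈ 0.0027040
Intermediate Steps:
O = -91849/34626 (O = -361*1/174 + 230*(-1/398) = -361/174 - 115/199 = -91849/34626 ≈ -2.6526)
O/(-981) = -91849/34626/(-981) = -91849/34626*(-1/981) = 91849/33968106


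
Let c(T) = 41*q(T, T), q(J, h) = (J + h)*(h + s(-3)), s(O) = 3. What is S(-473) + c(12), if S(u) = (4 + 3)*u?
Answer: 11449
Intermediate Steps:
S(u) = 7*u
q(J, h) = (3 + h)*(J + h) (q(J, h) = (J + h)*(h + 3) = (J + h)*(3 + h) = (3 + h)*(J + h))
c(T) = 82*T**2 + 246*T (c(T) = 41*(T**2 + 3*T + 3*T + T*T) = 41*(T**2 + 3*T + 3*T + T**2) = 41*(2*T**2 + 6*T) = 82*T**2 + 246*T)
S(-473) + c(12) = 7*(-473) + 82*12*(3 + 12) = -3311 + 82*12*15 = -3311 + 14760 = 11449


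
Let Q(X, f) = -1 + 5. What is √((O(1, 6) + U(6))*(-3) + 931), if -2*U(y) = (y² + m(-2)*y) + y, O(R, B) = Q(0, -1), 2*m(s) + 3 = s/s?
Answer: √973 ≈ 31.193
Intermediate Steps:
m(s) = -1 (m(s) = -3/2 + (s/s)/2 = -3/2 + (½)*1 = -3/2 + ½ = -1)
Q(X, f) = 4
O(R, B) = 4
U(y) = -y²/2 (U(y) = -((y² - y) + y)/2 = -y²/2)
√((O(1, 6) + U(6))*(-3) + 931) = √((4 - ½*6²)*(-3) + 931) = √((4 - ½*36)*(-3) + 931) = √((4 - 18)*(-3) + 931) = √(-14*(-3) + 931) = √(42 + 931) = √973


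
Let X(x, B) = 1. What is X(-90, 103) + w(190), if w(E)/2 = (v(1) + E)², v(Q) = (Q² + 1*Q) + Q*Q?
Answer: 74499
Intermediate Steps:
v(Q) = Q + 2*Q² (v(Q) = (Q² + Q) + Q² = (Q + Q²) + Q² = Q + 2*Q²)
w(E) = 2*(3 + E)² (w(E) = 2*(1*(1 + 2*1) + E)² = 2*(1*(1 + 2) + E)² = 2*(1*3 + E)² = 2*(3 + E)²)
X(-90, 103) + w(190) = 1 + 2*(3 + 190)² = 1 + 2*193² = 1 + 2*37249 = 1 + 74498 = 74499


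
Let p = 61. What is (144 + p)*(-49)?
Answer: -10045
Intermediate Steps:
(144 + p)*(-49) = (144 + 61)*(-49) = 205*(-49) = -10045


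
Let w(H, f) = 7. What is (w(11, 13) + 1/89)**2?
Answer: 389376/7921 ≈ 49.157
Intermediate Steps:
(w(11, 13) + 1/89)**2 = (7 + 1/89)**2 = (624/89)**2 = 389376/7921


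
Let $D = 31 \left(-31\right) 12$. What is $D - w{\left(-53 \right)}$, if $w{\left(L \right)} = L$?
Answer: $-11479$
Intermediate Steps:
$D = -11532$ ($D = \left(-961\right) 12 = -11532$)
$D - w{\left(-53 \right)} = -11532 - -53 = -11532 + 53 = -11479$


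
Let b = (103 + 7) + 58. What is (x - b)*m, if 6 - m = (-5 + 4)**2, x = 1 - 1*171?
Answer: -1690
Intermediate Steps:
x = -170 (x = 1 - 171 = -170)
b = 168 (b = 110 + 58 = 168)
m = 5 (m = 6 - (-5 + 4)**2 = 6 - 1*(-1)**2 = 6 - 1*1 = 6 - 1 = 5)
(x - b)*m = (-170 - 1*168)*5 = (-170 - 168)*5 = -338*5 = -1690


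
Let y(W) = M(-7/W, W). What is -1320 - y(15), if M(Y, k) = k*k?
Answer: -1545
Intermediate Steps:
M(Y, k) = k²
y(W) = W²
-1320 - y(15) = -1320 - 1*15² = -1320 - 1*225 = -1320 - 225 = -1545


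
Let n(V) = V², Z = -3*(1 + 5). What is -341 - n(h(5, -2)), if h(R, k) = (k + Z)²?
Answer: -160341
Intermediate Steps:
Z = -18 (Z = -3*6 = -18)
h(R, k) = (-18 + k)² (h(R, k) = (k - 18)² = (-18 + k)²)
-341 - n(h(5, -2)) = -341 - ((-18 - 2)²)² = -341 - ((-20)²)² = -341 - 1*400² = -341 - 1*160000 = -341 - 160000 = -160341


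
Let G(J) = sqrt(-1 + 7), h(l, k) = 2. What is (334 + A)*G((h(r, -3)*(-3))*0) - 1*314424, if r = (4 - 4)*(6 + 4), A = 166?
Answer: -314424 + 500*sqrt(6) ≈ -3.1320e+5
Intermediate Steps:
r = 0 (r = 0*10 = 0)
G(J) = sqrt(6)
(334 + A)*G((h(r, -3)*(-3))*0) - 1*314424 = (334 + 166)*sqrt(6) - 1*314424 = 500*sqrt(6) - 314424 = -314424 + 500*sqrt(6)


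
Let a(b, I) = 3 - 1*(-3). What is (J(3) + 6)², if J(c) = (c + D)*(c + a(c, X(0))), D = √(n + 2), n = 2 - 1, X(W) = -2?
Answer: 1332 + 594*√3 ≈ 2360.8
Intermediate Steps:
n = 1
a(b, I) = 6 (a(b, I) = 3 + 3 = 6)
D = √3 (D = √(1 + 2) = √3 ≈ 1.7320)
J(c) = (6 + c)*(c + √3) (J(c) = (c + √3)*(c + 6) = (c + √3)*(6 + c) = (6 + c)*(c + √3))
(J(3) + 6)² = ((3² + 6*3 + 6*√3 + 3*√3) + 6)² = ((9 + 18 + 6*√3 + 3*√3) + 6)² = ((27 + 9*√3) + 6)² = (33 + 9*√3)²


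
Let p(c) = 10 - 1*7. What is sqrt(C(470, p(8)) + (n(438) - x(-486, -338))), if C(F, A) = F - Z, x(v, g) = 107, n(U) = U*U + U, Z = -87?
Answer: 2*sqrt(48183) ≈ 439.01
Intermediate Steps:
p(c) = 3 (p(c) = 10 - 7 = 3)
n(U) = U + U**2 (n(U) = U**2 + U = U + U**2)
C(F, A) = 87 + F (C(F, A) = F - 1*(-87) = F + 87 = 87 + F)
sqrt(C(470, p(8)) + (n(438) - x(-486, -338))) = sqrt((87 + 470) + (438*(1 + 438) - 1*107)) = sqrt(557 + (438*439 - 107)) = sqrt(557 + (192282 - 107)) = sqrt(557 + 192175) = sqrt(192732) = 2*sqrt(48183)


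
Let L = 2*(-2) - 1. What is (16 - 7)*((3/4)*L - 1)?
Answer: -171/4 ≈ -42.750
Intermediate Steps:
L = -5 (L = -4 - 1 = -5)
(16 - 7)*((3/4)*L - 1) = (16 - 7)*((3/4)*(-5) - 1) = 9*((3*(¼))*(-5) - 1) = 9*((¾)*(-5) - 1) = 9*(-15/4 - 1) = 9*(-19/4) = -171/4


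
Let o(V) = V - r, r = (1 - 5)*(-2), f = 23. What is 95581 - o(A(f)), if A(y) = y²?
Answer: 95060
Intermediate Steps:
r = 8 (r = -4*(-2) = 8)
o(V) = -8 + V (o(V) = V - 1*8 = V - 8 = -8 + V)
95581 - o(A(f)) = 95581 - (-8 + 23²) = 95581 - (-8 + 529) = 95581 - 1*521 = 95581 - 521 = 95060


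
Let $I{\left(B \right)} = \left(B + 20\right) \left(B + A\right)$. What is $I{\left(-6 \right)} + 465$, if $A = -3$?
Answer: $339$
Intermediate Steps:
$I{\left(B \right)} = \left(-3 + B\right) \left(20 + B\right)$ ($I{\left(B \right)} = \left(B + 20\right) \left(B - 3\right) = \left(20 + B\right) \left(-3 + B\right) = \left(-3 + B\right) \left(20 + B\right)$)
$I{\left(-6 \right)} + 465 = \left(-60 + \left(-6\right)^{2} + 17 \left(-6\right)\right) + 465 = \left(-60 + 36 - 102\right) + 465 = -126 + 465 = 339$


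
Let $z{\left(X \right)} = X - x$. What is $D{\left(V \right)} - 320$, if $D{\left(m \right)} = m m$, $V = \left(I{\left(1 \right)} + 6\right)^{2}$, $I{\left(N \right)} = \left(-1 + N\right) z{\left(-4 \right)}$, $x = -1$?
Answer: $976$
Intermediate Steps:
$z{\left(X \right)} = 1 + X$ ($z{\left(X \right)} = X - -1 = X + 1 = 1 + X$)
$I{\left(N \right)} = 3 - 3 N$ ($I{\left(N \right)} = \left(-1 + N\right) \left(1 - 4\right) = \left(-1 + N\right) \left(-3\right) = 3 - 3 N$)
$V = 36$ ($V = \left(\left(3 - 3\right) + 6\right)^{2} = \left(0 + 6\right)^{2} = 6^{2} = 36$)
$D{\left(m \right)} = m^{2}$
$D{\left(V \right)} - 320 = 36^{2} - 320 = 1296 - 320 = 976$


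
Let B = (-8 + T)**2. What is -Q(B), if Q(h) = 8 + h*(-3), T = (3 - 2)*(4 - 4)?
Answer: 184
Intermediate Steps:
T = 0 (T = 1*0 = 0)
B = 64 (B = (-8 + 0)**2 = (-8)**2 = 64)
Q(h) = 8 - 3*h
-Q(B) = -(8 - 3*64) = -(8 - 192) = -1*(-184) = 184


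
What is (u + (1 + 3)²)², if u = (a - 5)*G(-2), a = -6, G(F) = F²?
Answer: 784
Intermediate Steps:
u = -44 (u = (-6 - 5)*(-2)² = -11*4 = -44)
(u + (1 + 3)²)² = (-44 + (1 + 3)²)² = (-44 + 4²)² = (-44 + 16)² = (-28)² = 784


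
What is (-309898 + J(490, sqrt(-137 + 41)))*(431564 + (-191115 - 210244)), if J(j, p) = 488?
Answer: -9345729050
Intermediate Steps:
(-309898 + J(490, sqrt(-137 + 41)))*(431564 + (-191115 - 210244)) = (-309898 + 488)*(431564 + (-191115 - 210244)) = -309410*(431564 - 401359) = -309410*30205 = -9345729050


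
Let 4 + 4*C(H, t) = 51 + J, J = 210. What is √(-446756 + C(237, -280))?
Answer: I*√1786767/2 ≈ 668.35*I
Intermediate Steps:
C(H, t) = 257/4 (C(H, t) = -1 + (51 + 210)/4 = -1 + (¼)*261 = -1 + 261/4 = 257/4)
√(-446756 + C(237, -280)) = √(-446756 + 257/4) = √(-1786767/4) = I*√1786767/2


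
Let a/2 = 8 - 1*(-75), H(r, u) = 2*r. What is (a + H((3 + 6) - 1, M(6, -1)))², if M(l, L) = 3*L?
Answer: 33124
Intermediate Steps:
a = 166 (a = 2*(8 - 1*(-75)) = 2*(8 + 75) = 2*83 = 166)
(a + H((3 + 6) - 1, M(6, -1)))² = (166 + 2*((3 + 6) - 1))² = (166 + 2*(9 - 1))² = (166 + 2*8)² = (166 + 16)² = 182² = 33124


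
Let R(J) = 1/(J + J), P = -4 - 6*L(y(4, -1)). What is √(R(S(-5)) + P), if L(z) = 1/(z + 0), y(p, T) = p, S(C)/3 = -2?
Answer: I*√201/6 ≈ 2.3629*I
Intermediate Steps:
S(C) = -6 (S(C) = 3*(-2) = -6)
L(z) = 1/z
P = -11/2 (P = -4 - 6/4 = -4 - 6*¼ = -4 - 3/2 = -11/2 ≈ -5.5000)
R(J) = 1/(2*J)
√(R(S(-5)) + P) = √((½)/(-6) - 11/2) = √((½)*(-⅙) - 11/2) = √(-1/12 - 11/2) = √(-67/12) = I*√201/6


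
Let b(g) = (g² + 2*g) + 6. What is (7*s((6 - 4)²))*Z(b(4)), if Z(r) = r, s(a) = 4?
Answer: 840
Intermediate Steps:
b(g) = 6 + g² + 2*g
(7*s((6 - 4)²))*Z(b(4)) = (7*4)*(6 + 4² + 2*4) = 28*(6 + 16 + 8) = 28*30 = 840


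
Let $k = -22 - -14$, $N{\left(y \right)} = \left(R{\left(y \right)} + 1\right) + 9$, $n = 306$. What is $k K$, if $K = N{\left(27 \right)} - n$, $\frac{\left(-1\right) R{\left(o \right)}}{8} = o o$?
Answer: $49024$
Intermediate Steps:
$R{\left(o \right)} = - 8 o^{2}$ ($R{\left(o \right)} = - 8 o o = - 8 o^{2}$)
$N{\left(y \right)} = 10 - 8 y^{2}$ ($N{\left(y \right)} = \left(- 8 y^{2} + 1\right) + 9 = \left(1 - 8 y^{2}\right) + 9 = 10 - 8 y^{2}$)
$k = -8$ ($k = -22 + 14 = -8$)
$K = -6128$ ($K = \left(10 - 8 \cdot 27^{2}\right) - 306 = \left(10 - 5832\right) - 306 = -5822 - 306 = -6128$)
$k K = \left(-8\right) \left(-6128\right) = 49024$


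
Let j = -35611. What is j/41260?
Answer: -35611/41260 ≈ -0.86309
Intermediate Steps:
j/41260 = -35611/41260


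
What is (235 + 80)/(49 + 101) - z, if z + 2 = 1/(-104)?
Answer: 2137/520 ≈ 4.1096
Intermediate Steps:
z = -209/104 (z = -2 + 1/(-104) = -2 - 1/104 = -209/104 ≈ -2.0096)
(235 + 80)/(49 + 101) - z = (235 + 80)/(49 + 101) - 1*(-209/104) = 315/150 + 209/104 = 315*(1/150) + 209/104 = 21/10 + 209/104 = 2137/520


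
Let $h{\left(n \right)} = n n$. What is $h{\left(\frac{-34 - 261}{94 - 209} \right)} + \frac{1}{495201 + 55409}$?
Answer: $\frac{1916673939}{291272690} \approx 6.5803$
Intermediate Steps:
$h{\left(n \right)} = n^{2}$
$h{\left(\frac{-34 - 261}{94 - 209} \right)} + \frac{1}{495201 + 55409} = \left(\frac{-34 - 261}{94 - 209}\right)^{2} + \frac{1}{495201 + 55409} = \left(- \frac{295}{-115}\right)^{2} + \frac{1}{550610} = \left(\left(-295\right) \left(- \frac{1}{115}\right)\right)^{2} + \frac{1}{550610} = \left(\frac{59}{23}\right)^{2} + \frac{1}{550610} = \frac{3481}{529} + \frac{1}{550610} = \frac{1916673939}{291272690}$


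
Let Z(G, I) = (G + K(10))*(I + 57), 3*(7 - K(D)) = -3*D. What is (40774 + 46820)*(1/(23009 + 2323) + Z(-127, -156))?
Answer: 4027360157119/4222 ≈ 9.5390e+8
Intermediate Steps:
K(D) = 7 + D (K(D) = 7 - (-1)*D = 7 + D)
Z(G, I) = (17 + G)*(57 + I) (Z(G, I) = (G + (7 + 10))*(I + 57) = (G + 17)*(57 + I) = (17 + G)*(57 + I))
(40774 + 46820)*(1/(23009 + 2323) + Z(-127, -156)) = (40774 + 46820)*(1/(23009 + 2323) + (969 + 17*(-156) + 57*(-127) - 127*(-156))) = 87594*(1/25332 + (969 - 2652 - 7239 + 19812)) = 87594*(1/25332 + 10890) = 87594*(275865481/25332) = 4027360157119/4222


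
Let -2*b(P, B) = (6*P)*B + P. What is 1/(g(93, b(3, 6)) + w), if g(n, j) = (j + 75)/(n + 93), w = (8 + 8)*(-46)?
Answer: -124/91251 ≈ -0.0013589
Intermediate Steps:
b(P, B) = -P/2 - 3*B*P (b(P, B) = -((6*P)*B + P)/2 = -(6*B*P + P)/2 = -(P + 6*B*P)/2 = -P/2 - 3*B*P)
w = -736 (w = 16*(-46) = -736)
g(n, j) = (75 + j)/(93 + n)
1/(g(93, b(3, 6)) + w) = 1/((75 - ½*3*(1 + 6*6))/(93 + 93) - 736) = 1/((75 - ½*3*(1 + 36))/186 - 736) = 1/((75 - ½*3*37)/186 - 736) = 1/((75 - 111/2)/186 - 736) = 1/((1/186)*(39/2) - 736) = 1/(13/124 - 736) = 1/(-91251/124) = -124/91251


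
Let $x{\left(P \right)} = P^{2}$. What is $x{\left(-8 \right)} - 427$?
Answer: $-363$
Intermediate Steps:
$x{\left(-8 \right)} - 427 = \left(-8\right)^{2} - 427 = 64 - 427 = -363$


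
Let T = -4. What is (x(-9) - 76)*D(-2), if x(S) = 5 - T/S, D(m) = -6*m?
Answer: -2572/3 ≈ -857.33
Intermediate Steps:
x(S) = 5 + 4/S (x(S) = 5 - (-4)/S = 5 + 4/S)
(x(-9) - 76)*D(-2) = ((5 + 4/(-9)) - 76)*(-6*(-2)) = ((5 + 4*(-⅑)) - 76)*12 = ((5 - 4/9) - 76)*12 = (41/9 - 76)*12 = -643/9*12 = -2572/3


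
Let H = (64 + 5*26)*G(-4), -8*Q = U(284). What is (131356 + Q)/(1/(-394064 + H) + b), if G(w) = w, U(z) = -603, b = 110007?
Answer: 51894364105/43435163879 ≈ 1.1948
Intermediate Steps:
Q = 603/8 (Q = -⅛*(-603) = 603/8 ≈ 75.375)
H = -776 (H = (64 + 5*26)*(-4) = (64 + 130)*(-4) = 194*(-4) = -776)
(131356 + Q)/(1/(-394064 + H) + b) = (131356 + 603/8)/(1/(-394064 - 776) + 110007) = 1051451/(8*(1/(-394840) + 110007)) = 1051451/(8*(-1/394840 + 110007)) = 1051451/(8*(43435163879/394840)) = (1051451/8)*(394840/43435163879) = 51894364105/43435163879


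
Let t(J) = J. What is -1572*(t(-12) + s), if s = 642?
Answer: -990360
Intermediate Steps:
-1572*(t(-12) + s) = -1572*(-12 + 642) = -1572*630 = -990360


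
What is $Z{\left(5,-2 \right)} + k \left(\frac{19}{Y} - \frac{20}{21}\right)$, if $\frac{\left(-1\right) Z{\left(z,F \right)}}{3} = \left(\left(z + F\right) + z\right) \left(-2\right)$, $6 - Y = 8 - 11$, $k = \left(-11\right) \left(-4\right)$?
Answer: $\frac{6236}{63} \approx 98.984$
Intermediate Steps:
$k = 44$
$Y = 9$ ($Y = 6 - \left(8 - 11\right) = 6 - -3 = 6 + 3 = 9$)
$Z{\left(z,F \right)} = 6 F + 12 z$ ($Z{\left(z,F \right)} = - 3 \left(\left(z + F\right) + z\right) \left(-2\right) = - 3 \left(\left(F + z\right) + z\right) \left(-2\right) = - 3 \left(F + 2 z\right) \left(-2\right) = - 3 \left(- 4 z - 2 F\right) = 6 F + 12 z$)
$Z{\left(5,-2 \right)} + k \left(\frac{19}{Y} - \frac{20}{21}\right) = \left(6 \left(-2\right) + 12 \cdot 5\right) + 44 \left(\frac{19}{9} - \frac{20}{21}\right) = \left(-12 + 60\right) + 44 \left(19 \cdot \frac{1}{9} - \frac{20}{21}\right) = 48 + 44 \left(\frac{19}{9} - \frac{20}{21}\right) = 48 + 44 \cdot \frac{73}{63} = 48 + \frac{3212}{63} = \frac{6236}{63}$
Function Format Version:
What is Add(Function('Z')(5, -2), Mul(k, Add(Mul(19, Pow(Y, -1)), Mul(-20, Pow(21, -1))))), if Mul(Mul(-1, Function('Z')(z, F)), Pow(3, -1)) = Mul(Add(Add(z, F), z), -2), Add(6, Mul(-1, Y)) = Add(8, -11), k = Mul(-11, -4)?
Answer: Rational(6236, 63) ≈ 98.984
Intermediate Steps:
k = 44
Y = 9 (Y = Add(6, Mul(-1, Add(8, -11))) = Add(6, Mul(-1, -3)) = Add(6, 3) = 9)
Function('Z')(z, F) = Add(Mul(6, F), Mul(12, z)) (Function('Z')(z, F) = Mul(-3, Mul(Add(Add(z, F), z), -2)) = Mul(-3, Mul(Add(Add(F, z), z), -2)) = Mul(-3, Mul(Add(F, Mul(2, z)), -2)) = Mul(-3, Add(Mul(-4, z), Mul(-2, F))) = Add(Mul(6, F), Mul(12, z)))
Add(Function('Z')(5, -2), Mul(k, Add(Mul(19, Pow(Y, -1)), Mul(-20, Pow(21, -1))))) = Add(Add(Mul(6, -2), Mul(12, 5)), Mul(44, Add(Mul(19, Pow(9, -1)), Mul(-20, Pow(21, -1))))) = Add(Add(-12, 60), Mul(44, Add(Mul(19, Rational(1, 9)), Mul(-20, Rational(1, 21))))) = Add(48, Mul(44, Add(Rational(19, 9), Rational(-20, 21)))) = Add(48, Mul(44, Rational(73, 63))) = Add(48, Rational(3212, 63)) = Rational(6236, 63)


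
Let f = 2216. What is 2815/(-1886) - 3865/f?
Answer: -6763715/2089688 ≈ -3.2367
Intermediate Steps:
2815/(-1886) - 3865/f = 2815/(-1886) - 3865/2216 = 2815*(-1/1886) - 3865*1/2216 = -2815/1886 - 3865/2216 = -6763715/2089688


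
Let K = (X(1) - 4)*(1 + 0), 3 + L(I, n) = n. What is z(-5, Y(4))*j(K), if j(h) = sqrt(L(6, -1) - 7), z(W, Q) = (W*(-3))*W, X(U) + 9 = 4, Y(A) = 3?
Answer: -75*I*sqrt(11) ≈ -248.75*I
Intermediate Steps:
L(I, n) = -3 + n
X(U) = -5 (X(U) = -9 + 4 = -5)
z(W, Q) = -3*W**2 (z(W, Q) = (-3*W)*W = -3*W**2)
K = -9 (K = (-5 - 4)*(1 + 0) = -9*1 = -9)
j(h) = I*sqrt(11) (j(h) = sqrt((-3 - 1) - 7) = sqrt(-4 - 7) = sqrt(-11) = I*sqrt(11))
z(-5, Y(4))*j(K) = (-3*(-5)**2)*(I*sqrt(11)) = (-3*25)*(I*sqrt(11)) = -75*I*sqrt(11)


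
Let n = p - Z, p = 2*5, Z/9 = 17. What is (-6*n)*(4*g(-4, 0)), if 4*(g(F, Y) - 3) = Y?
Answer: 10296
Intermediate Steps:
Z = 153 (Z = 9*17 = 153)
g(F, Y) = 3 + Y/4
p = 10
n = -143 (n = 10 - 1*153 = 10 - 153 = -143)
(-6*n)*(4*g(-4, 0)) = (-6*(-143))*(4*(3 + (1/4)*0)) = 858*(4*(3 + 0)) = 858*(4*3) = 858*12 = 10296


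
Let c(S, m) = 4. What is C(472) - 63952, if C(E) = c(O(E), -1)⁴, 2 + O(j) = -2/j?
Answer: -63696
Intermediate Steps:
O(j) = -2 - 2/j
C(E) = 256 (C(E) = 4⁴ = 256)
C(472) - 63952 = 256 - 63952 = -63696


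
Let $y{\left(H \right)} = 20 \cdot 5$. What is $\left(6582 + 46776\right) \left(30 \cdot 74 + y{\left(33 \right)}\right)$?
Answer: $123790560$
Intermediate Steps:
$y{\left(H \right)} = 100$
$\left(6582 + 46776\right) \left(30 \cdot 74 + y{\left(33 \right)}\right) = \left(6582 + 46776\right) \left(30 \cdot 74 + 100\right) = 53358 \left(2220 + 100\right) = 53358 \cdot 2320 = 123790560$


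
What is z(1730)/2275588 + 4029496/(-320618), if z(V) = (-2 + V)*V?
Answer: -1026375558716/91199309173 ≈ -11.254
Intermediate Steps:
z(V) = V*(-2 + V)
z(1730)/2275588 + 4029496/(-320618) = (1730*(-2 + 1730))/2275588 + 4029496/(-320618) = (1730*1728)*(1/2275588) + 4029496*(-1/320618) = 2989440*(1/2275588) - 2014748/160309 = 747360/568897 - 2014748/160309 = -1026375558716/91199309173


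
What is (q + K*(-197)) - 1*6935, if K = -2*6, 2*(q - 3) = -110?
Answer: -4623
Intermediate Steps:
q = -52 (q = 3 + (½)*(-110) = 3 - 55 = -52)
K = -12
(q + K*(-197)) - 1*6935 = (-52 - 12*(-197)) - 1*6935 = (-52 + 2364) - 6935 = 2312 - 6935 = -4623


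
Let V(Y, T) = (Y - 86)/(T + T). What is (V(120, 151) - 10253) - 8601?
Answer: -2846937/151 ≈ -18854.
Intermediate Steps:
V(Y, T) = (-86 + Y)/(2*T) (V(Y, T) = (-86 + Y)/((2*T)) = (-86 + Y)*(1/(2*T)) = (-86 + Y)/(2*T))
(V(120, 151) - 10253) - 8601 = ((½)*(-86 + 120)/151 - 10253) - 8601 = ((½)*(1/151)*34 - 10253) - 8601 = (17/151 - 10253) - 8601 = -1548186/151 - 8601 = -2846937/151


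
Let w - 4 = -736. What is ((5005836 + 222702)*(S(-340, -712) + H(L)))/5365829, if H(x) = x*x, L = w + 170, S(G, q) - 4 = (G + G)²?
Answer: 581299891632/766547 ≈ 7.5834e+5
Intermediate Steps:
w = -732 (w = 4 - 736 = -732)
S(G, q) = 4 + 4*G² (S(G, q) = 4 + (G + G)² = 4 + (2*G)² = 4 + 4*G²)
L = -562 (L = -732 + 170 = -562)
H(x) = x²
((5005836 + 222702)*(S(-340, -712) + H(L)))/5365829 = ((5005836 + 222702)*((4 + 4*(-340)²) + (-562)²))/5365829 = (5228538*((4 + 4*115600) + 315844))*(1/5365829) = (5228538*((4 + 462400) + 315844))*(1/5365829) = (5228538*(462404 + 315844))*(1/5365829) = (5228538*778248)*(1/5365829) = 4069099241424*(1/5365829) = 581299891632/766547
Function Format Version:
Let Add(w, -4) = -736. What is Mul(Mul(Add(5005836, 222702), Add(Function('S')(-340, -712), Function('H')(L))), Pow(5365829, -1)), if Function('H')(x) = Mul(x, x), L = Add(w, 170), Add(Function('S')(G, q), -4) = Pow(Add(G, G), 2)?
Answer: Rational(581299891632, 766547) ≈ 7.5834e+5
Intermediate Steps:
w = -732 (w = Add(4, -736) = -732)
Function('S')(G, q) = Add(4, Mul(4, Pow(G, 2))) (Function('S')(G, q) = Add(4, Pow(Add(G, G), 2)) = Add(4, Pow(Mul(2, G), 2)) = Add(4, Mul(4, Pow(G, 2))))
L = -562 (L = Add(-732, 170) = -562)
Function('H')(x) = Pow(x, 2)
Mul(Mul(Add(5005836, 222702), Add(Function('S')(-340, -712), Function('H')(L))), Pow(5365829, -1)) = Mul(Mul(Add(5005836, 222702), Add(Add(4, Mul(4, Pow(-340, 2))), Pow(-562, 2))), Pow(5365829, -1)) = Mul(Mul(5228538, Add(Add(4, Mul(4, 115600)), 315844)), Rational(1, 5365829)) = Mul(Mul(5228538, Add(Add(4, 462400), 315844)), Rational(1, 5365829)) = Mul(Mul(5228538, Add(462404, 315844)), Rational(1, 5365829)) = Mul(Mul(5228538, 778248), Rational(1, 5365829)) = Mul(4069099241424, Rational(1, 5365829)) = Rational(581299891632, 766547)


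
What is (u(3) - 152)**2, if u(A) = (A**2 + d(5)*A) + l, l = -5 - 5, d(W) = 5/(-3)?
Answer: 24964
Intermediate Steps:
d(W) = -5/3 (d(W) = 5*(-1/3) = -5/3)
l = -10
u(A) = -10 + A**2 - 5*A/3 (u(A) = (A**2 - 5*A/3) - 10 = -10 + A**2 - 5*A/3)
(u(3) - 152)**2 = ((-10 + 3**2 - 5/3*3) - 152)**2 = ((-10 + 9 - 5) - 152)**2 = (-6 - 152)**2 = (-158)**2 = 24964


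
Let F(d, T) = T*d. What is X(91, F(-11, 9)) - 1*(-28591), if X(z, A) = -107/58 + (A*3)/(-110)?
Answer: 4145819/145 ≈ 28592.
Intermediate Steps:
X(z, A) = -107/58 - 3*A/110 (X(z, A) = -107*1/58 + (3*A)*(-1/110) = -107/58 - 3*A/110)
X(91, F(-11, 9)) - 1*(-28591) = (-107/58 - 27*(-11)/110) - 1*(-28591) = (-107/58 - 3/110*(-99)) + 28591 = (-107/58 + 27/10) + 28591 = 124/145 + 28591 = 4145819/145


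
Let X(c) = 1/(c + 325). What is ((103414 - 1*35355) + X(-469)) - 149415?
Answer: -11715265/144 ≈ -81356.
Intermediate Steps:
X(c) = 1/(325 + c)
((103414 - 1*35355) + X(-469)) - 149415 = ((103414 - 1*35355) + 1/(325 - 469)) - 149415 = ((103414 - 35355) + 1/(-144)) - 149415 = (68059 - 1/144) - 149415 = 9800495/144 - 149415 = -11715265/144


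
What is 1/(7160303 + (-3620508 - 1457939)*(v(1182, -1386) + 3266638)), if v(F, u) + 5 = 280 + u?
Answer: -1/16583798636266 ≈ -6.0300e-14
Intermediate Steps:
v(F, u) = 275 + u (v(F, u) = -5 + (280 + u) = 275 + u)
1/(7160303 + (-3620508 - 1457939)*(v(1182, -1386) + 3266638)) = 1/(7160303 + (-3620508 - 1457939)*((275 - 1386) + 3266638)) = 1/(7160303 - 5078447*(-1111 + 3266638)) = 1/(7160303 - 5078447*3265527) = 1/(7160303 - 16583805796569) = 1/(-16583798636266) = -1/16583798636266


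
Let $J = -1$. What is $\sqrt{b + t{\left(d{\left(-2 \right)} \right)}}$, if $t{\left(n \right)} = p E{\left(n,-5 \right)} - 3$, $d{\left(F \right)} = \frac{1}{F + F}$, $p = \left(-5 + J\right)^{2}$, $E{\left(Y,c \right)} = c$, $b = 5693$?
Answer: $\sqrt{5510} \approx 74.229$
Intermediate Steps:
$p = 36$ ($p = \left(-5 - 1\right)^{2} = \left(-6\right)^{2} = 36$)
$d{\left(F \right)} = \frac{1}{2 F}$
$t{\left(n \right)} = -183$ ($t{\left(n \right)} = 36 \left(-5\right) - 3 = -180 - 3 = -183$)
$\sqrt{b + t{\left(d{\left(-2 \right)} \right)}} = \sqrt{5693 - 183} = \sqrt{5510}$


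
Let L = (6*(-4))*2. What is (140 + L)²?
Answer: 8464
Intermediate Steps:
L = -48 (L = -24*2 = -48)
(140 + L)² = (140 - 48)² = 92² = 8464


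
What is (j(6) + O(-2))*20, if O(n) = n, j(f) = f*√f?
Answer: -40 + 120*√6 ≈ 253.94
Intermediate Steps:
j(f) = f^(3/2)
(j(6) + O(-2))*20 = (6^(3/2) - 2)*20 = (6*√6 - 2)*20 = (-2 + 6*√6)*20 = -40 + 120*√6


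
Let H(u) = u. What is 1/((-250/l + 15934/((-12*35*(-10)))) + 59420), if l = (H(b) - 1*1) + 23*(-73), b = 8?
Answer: 109725/6520292182 ≈ 1.6828e-5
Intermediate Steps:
l = -1672 (l = (8 - 1*1) + 23*(-73) = (8 - 1) - 1679 = 7 - 1679 = -1672)
1/((-250/l + 15934/((-12*35*(-10)))) + 59420) = 1/((-250/(-1672) + 15934/((-12*35*(-10)))) + 59420) = 1/((-250*(-1/1672) + 15934/((-420*(-10)))) + 59420) = 1/((125/836 + 15934/4200) + 59420) = 1/((125/836 + 15934*(1/4200)) + 59420) = 1/((125/836 + 7967/2100) + 59420) = 1/(432682/109725 + 59420) = 1/(6520292182/109725) = 109725/6520292182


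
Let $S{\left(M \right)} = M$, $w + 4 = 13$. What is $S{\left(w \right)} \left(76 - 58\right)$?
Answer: $162$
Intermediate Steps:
$w = 9$ ($w = -4 + 13 = 9$)
$S{\left(w \right)} \left(76 - 58\right) = 9 \left(76 - 58\right) = 9 \cdot 18 = 162$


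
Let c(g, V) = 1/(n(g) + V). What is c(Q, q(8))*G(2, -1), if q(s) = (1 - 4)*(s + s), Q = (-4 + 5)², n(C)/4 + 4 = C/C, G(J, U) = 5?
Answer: -1/12 ≈ -0.083333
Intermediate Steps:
n(C) = -12 (n(C) = -16 + 4*(C/C) = -16 + 4*1 = -16 + 4 = -12)
Q = 1 (Q = 1² = 1)
q(s) = -6*s
c(g, V) = 1/(-12 + V)
c(Q, q(8))*G(2, -1) = 5/(-12 - 6*8) = 5/(-12 - 48) = 5/(-60) = -1/60*5 = -1/12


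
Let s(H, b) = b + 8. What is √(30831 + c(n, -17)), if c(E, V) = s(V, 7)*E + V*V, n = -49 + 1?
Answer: 40*√19 ≈ 174.36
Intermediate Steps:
s(H, b) = 8 + b
n = -48
c(E, V) = V² + 15*E (c(E, V) = (8 + 7)*E + V*V = 15*E + V² = V² + 15*E)
√(30831 + c(n, -17)) = √(30831 + ((-17)² + 15*(-48))) = √(30831 + (289 - 720)) = √(30831 - 431) = √30400 = 40*√19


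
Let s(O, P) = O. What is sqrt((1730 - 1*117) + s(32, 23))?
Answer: sqrt(1645) ≈ 40.559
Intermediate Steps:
sqrt((1730 - 1*117) + s(32, 23)) = sqrt((1730 - 1*117) + 32) = sqrt((1730 - 117) + 32) = sqrt(1613 + 32) = sqrt(1645)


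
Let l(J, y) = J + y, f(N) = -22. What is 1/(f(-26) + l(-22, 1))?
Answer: -1/43 ≈ -0.023256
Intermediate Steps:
1/(f(-26) + l(-22, 1)) = 1/(-22 + (-22 + 1)) = 1/(-22 - 21) = 1/(-43) = -1/43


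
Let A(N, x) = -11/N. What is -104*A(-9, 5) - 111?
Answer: -2143/9 ≈ -238.11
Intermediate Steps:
-104*A(-9, 5) - 111 = -(-1144)/(-9) - 111 = -(-1144)*(-1)/9 - 111 = -104*11/9 - 111 = -1144/9 - 111 = -2143/9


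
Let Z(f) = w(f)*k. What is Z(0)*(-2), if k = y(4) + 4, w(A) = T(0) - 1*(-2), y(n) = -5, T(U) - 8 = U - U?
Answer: 20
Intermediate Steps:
T(U) = 8 (T(U) = 8 + (U - U) = 8 + 0 = 8)
w(A) = 10 (w(A) = 8 - 1*(-2) = 8 + 2 = 10)
k = -1 (k = -5 + 4 = -1)
Z(f) = -10 (Z(f) = 10*(-1) = -10)
Z(0)*(-2) = -10*(-2) = 20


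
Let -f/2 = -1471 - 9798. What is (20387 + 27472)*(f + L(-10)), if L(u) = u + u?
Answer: 1077688962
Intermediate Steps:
L(u) = 2*u
f = 22538 (f = -2*(-1471 - 9798) = -2*(-11269) = 22538)
(20387 + 27472)*(f + L(-10)) = (20387 + 27472)*(22538 + 2*(-10)) = 47859*(22538 - 20) = 47859*22518 = 1077688962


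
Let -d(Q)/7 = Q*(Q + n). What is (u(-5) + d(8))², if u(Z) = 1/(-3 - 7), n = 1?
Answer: 25411681/100 ≈ 2.5412e+5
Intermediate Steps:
u(Z) = -⅒ (u(Z) = 1/(-10) = -⅒)
d(Q) = -7*Q*(1 + Q) (d(Q) = -7*Q*(Q + 1) = -7*Q*(1 + Q))
(u(-5) + d(8))² = (-⅒ - 7*8*(1 + 8))² = (-⅒ - 7*8*9)² = (-⅒ - 504)² = (-5041/10)² = 25411681/100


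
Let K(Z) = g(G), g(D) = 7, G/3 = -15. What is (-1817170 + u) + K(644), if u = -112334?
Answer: -1929497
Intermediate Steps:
G = -45 (G = 3*(-15) = -45)
K(Z) = 7
(-1817170 + u) + K(644) = (-1817170 - 112334) + 7 = -1929504 + 7 = -1929497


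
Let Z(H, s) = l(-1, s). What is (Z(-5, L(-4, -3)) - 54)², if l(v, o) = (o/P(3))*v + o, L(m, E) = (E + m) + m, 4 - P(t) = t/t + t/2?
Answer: 29929/9 ≈ 3325.4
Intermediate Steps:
P(t) = 3 - t/2 (P(t) = 4 - (t/t + t/2) = 4 - (1 + t*(½)) = 4 - (1 + t/2) = 4 + (-1 - t/2) = 3 - t/2)
L(m, E) = E + 2*m
l(v, o) = o + 2*o*v/3 (l(v, o) = (o/(3 - ½*3))*v + o = (o/(3 - 3/2))*v + o = (o/(3/2))*v + o = (o*(⅔))*v + o = (2*o/3)*v + o = 2*o*v/3 + o = o + 2*o*v/3)
Z(H, s) = s/3 (Z(H, s) = s*(3 + 2*(-1))/3 = s*(3 - 2)/3 = (⅓)*s*1 = s/3)
(Z(-5, L(-4, -3)) - 54)² = ((-3 + 2*(-4))/3 - 54)² = ((-3 - 8)/3 - 54)² = ((⅓)*(-11) - 54)² = (-11/3 - 54)² = (-173/3)² = 29929/9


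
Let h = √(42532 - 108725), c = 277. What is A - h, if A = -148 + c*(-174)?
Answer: -48346 - I*√66193 ≈ -48346.0 - 257.28*I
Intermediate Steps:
A = -48346 (A = -148 + 277*(-174) = -148 - 48198 = -48346)
h = I*√66193 (h = √(-66193) = I*√66193 ≈ 257.28*I)
A - h = -48346 - I*√66193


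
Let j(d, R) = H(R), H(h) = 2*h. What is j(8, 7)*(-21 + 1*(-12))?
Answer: -462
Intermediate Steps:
j(d, R) = 2*R
j(8, 7)*(-21 + 1*(-12)) = (2*7)*(-21 + 1*(-12)) = 14*(-21 - 12) = 14*(-33) = -462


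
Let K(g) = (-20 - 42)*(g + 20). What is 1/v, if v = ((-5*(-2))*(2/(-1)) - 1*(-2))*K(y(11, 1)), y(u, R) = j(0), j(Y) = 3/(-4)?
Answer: 1/21483 ≈ 4.6548e-5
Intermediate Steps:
j(Y) = -3/4 (j(Y) = 3*(-1/4) = -3/4)
y(u, R) = -3/4
K(g) = -1240 - 62*g (K(g) = -62*(20 + g) = -1240 - 62*g)
v = 21483 (v = ((-5*(-2))*(2/(-1)) - 1*(-2))*(-1240 - 62*(-3/4)) = (10*(2*(-1)) + 2)*(-1240 + 93/2) = (10*(-2) + 2)*(-2387/2) = (-20 + 2)*(-2387/2) = -18*(-2387/2) = 21483)
1/v = 1/21483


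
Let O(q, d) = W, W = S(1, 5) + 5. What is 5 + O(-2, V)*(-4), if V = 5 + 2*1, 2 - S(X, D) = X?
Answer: -19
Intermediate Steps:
S(X, D) = 2 - X
V = 7 (V = 5 + 2 = 7)
W = 6 (W = (2 - 1*1) + 5 = (2 - 1) + 5 = 1 + 5 = 6)
O(q, d) = 6
5 + O(-2, V)*(-4) = 5 + 6*(-4) = 5 - 24 = -19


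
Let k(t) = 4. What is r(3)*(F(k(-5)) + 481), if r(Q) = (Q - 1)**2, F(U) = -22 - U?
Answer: 1820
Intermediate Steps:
r(Q) = (-1 + Q)**2
r(3)*(F(k(-5)) + 481) = (-1 + 3)**2*((-22 - 1*4) + 481) = 2**2*((-22 - 4) + 481) = 4*(-26 + 481) = 4*455 = 1820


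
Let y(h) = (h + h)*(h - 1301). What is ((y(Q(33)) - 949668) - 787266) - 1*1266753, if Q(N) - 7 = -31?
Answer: -2940087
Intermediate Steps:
Q(N) = -24 (Q(N) = 7 - 31 = -24)
y(h) = 2*h*(-1301 + h) (y(h) = (2*h)*(-1301 + h) = 2*h*(-1301 + h))
((y(Q(33)) - 949668) - 787266) - 1*1266753 = ((2*(-24)*(-1301 - 24) - 949668) - 787266) - 1*1266753 = ((2*(-24)*(-1325) - 949668) - 787266) - 1266753 = ((63600 - 949668) - 787266) - 1266753 = (-886068 - 787266) - 1266753 = -1673334 - 1266753 = -2940087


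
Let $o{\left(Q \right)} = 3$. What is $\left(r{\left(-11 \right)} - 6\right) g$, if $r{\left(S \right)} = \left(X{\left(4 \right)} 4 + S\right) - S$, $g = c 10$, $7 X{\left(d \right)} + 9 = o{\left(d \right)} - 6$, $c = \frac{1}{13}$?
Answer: $- \frac{900}{91} \approx -9.8901$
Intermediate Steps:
$c = \frac{1}{13} \approx 0.076923$
$X{\left(d \right)} = - \frac{12}{7}$ ($X{\left(d \right)} = - \frac{9}{7} + \frac{3 - 6}{7} = - \frac{9}{7} + \frac{1}{7} \left(-3\right) = - \frac{9}{7} - \frac{3}{7} = - \frac{12}{7}$)
$g = \frac{10}{13}$ ($g = \frac{1}{13} \cdot 10 = \frac{10}{13} \approx 0.76923$)
$r{\left(S \right)} = - \frac{48}{7}$ ($r{\left(S \right)} = \left(\left(- \frac{12}{7}\right) 4 + S\right) - S = \left(- \frac{48}{7} + S\right) - S = - \frac{48}{7}$)
$\left(r{\left(-11 \right)} - 6\right) g = \left(- \frac{48}{7} - 6\right) \frac{10}{13} = \left(- \frac{90}{7}\right) \frac{10}{13} = - \frac{900}{91}$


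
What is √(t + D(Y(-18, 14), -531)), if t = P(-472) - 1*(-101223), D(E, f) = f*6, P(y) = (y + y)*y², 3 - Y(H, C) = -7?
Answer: I*√210210059 ≈ 14499.0*I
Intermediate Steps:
Y(H, C) = 10 (Y(H, C) = 3 - 1*(-7) = 3 + 7 = 10)
P(y) = 2*y³ (P(y) = (2*y)*y² = 2*y³)
D(E, f) = 6*f
t = -210206873 (t = 2*(-472)³ - 1*(-101223) = 2*(-105154048) + 101223 = -210308096 + 101223 = -210206873)
√(t + D(Y(-18, 14), -531)) = √(-210206873 + 6*(-531)) = √(-210206873 - 3186) = √(-210210059) = I*√210210059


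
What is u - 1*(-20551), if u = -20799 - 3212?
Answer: -3460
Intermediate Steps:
u = -24011
u - 1*(-20551) = -24011 - 1*(-20551) = -24011 + 20551 = -3460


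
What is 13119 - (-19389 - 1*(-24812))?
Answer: 7696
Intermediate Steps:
13119 - (-19389 - 1*(-24812)) = 13119 - (-19389 + 24812) = 13119 - 1*5423 = 13119 - 5423 = 7696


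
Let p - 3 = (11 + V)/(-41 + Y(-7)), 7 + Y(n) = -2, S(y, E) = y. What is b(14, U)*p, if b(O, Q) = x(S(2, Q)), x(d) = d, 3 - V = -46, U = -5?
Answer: 18/5 ≈ 3.6000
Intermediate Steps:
V = 49 (V = 3 - 1*(-46) = 3 + 46 = 49)
b(O, Q) = 2
Y(n) = -9 (Y(n) = -7 - 2 = -9)
p = 9/5 (p = 3 + (11 + 49)/(-41 - 9) = 3 + 60/(-50) = 3 + 60*(-1/50) = 3 - 6/5 = 9/5 ≈ 1.8000)
b(14, U)*p = 2*(9/5) = 18/5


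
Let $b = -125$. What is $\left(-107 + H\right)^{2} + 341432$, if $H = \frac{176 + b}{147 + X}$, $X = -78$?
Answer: $\frac{186590664}{529} \approx 3.5272 \cdot 10^{5}$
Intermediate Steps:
$H = \frac{17}{23}$ ($H = \frac{176 - 125}{147 - 78} = \frac{51}{69} = 51 \cdot \frac{1}{69} = \frac{17}{23} \approx 0.73913$)
$\left(-107 + H\right)^{2} + 341432 = \left(-107 + \frac{17}{23}\right)^{2} + 341432 = \left(- \frac{2444}{23}\right)^{2} + 341432 = \frac{5973136}{529} + 341432 = \frac{186590664}{529}$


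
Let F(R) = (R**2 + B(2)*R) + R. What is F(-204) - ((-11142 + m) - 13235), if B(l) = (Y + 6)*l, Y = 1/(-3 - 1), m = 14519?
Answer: 48924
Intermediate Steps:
Y = -1/4 (Y = 1/(-4) = -1/4 ≈ -0.25000)
B(l) = 23*l/4 (B(l) = (-1/4 + 6)*l = 23*l/4)
F(R) = R**2 + 25*R/2 (F(R) = (R**2 + ((23/4)*2)*R) + R = (R**2 + 23*R/2) + R = R**2 + 25*R/2)
F(-204) - ((-11142 + m) - 13235) = (1/2)*(-204)*(25 + 2*(-204)) - ((-11142 + 14519) - 13235) = (1/2)*(-204)*(25 - 408) - (3377 - 13235) = (1/2)*(-204)*(-383) - 1*(-9858) = 39066 + 9858 = 48924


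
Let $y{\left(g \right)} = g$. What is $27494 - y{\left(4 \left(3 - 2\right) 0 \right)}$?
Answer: $27494$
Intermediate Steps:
$27494 - y{\left(4 \left(3 - 2\right) 0 \right)} = 27494 - 4 \left(3 - 2\right) 0 = 27494 - 4 \cdot 1 \cdot 0 = 27494 - 4 \cdot 0 = 27494 - 0 = 27494 + 0 = 27494$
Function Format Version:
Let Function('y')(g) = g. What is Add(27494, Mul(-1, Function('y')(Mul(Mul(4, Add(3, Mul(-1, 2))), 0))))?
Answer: 27494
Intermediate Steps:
Add(27494, Mul(-1, Function('y')(Mul(Mul(4, Add(3, Mul(-1, 2))), 0)))) = Add(27494, Mul(-1, Mul(Mul(4, Add(3, Mul(-1, 2))), 0))) = Add(27494, Mul(-1, Mul(Mul(4, Add(3, -2)), 0))) = Add(27494, Mul(-1, Mul(Mul(4, 1), 0))) = Add(27494, Mul(-1, Mul(4, 0))) = Add(27494, Mul(-1, 0)) = Add(27494, 0) = 27494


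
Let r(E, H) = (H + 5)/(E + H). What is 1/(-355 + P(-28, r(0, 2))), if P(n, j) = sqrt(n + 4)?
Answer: -355/126049 - 2*I*sqrt(6)/126049 ≈ -0.0028164 - 3.8866e-5*I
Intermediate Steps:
r(E, H) = (5 + H)/(E + H)
P(n, j) = sqrt(4 + n)
1/(-355 + P(-28, r(0, 2))) = 1/(-355 + sqrt(4 - 28)) = 1/(-355 + sqrt(-24)) = 1/(-355 + 2*I*sqrt(6))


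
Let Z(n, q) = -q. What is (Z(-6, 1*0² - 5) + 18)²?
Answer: 529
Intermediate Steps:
(Z(-6, 1*0² - 5) + 18)² = (-(1*0² - 5) + 18)² = (-(1*0 - 5) + 18)² = (-(0 - 5) + 18)² = (-1*(-5) + 18)² = (5 + 18)² = 23² = 529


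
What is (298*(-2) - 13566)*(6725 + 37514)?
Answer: -626512718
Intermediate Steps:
(298*(-2) - 13566)*(6725 + 37514) = (-596 - 13566)*44239 = -14162*44239 = -626512718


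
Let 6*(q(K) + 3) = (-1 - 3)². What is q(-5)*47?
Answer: -47/3 ≈ -15.667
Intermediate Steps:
q(K) = -⅓ (q(K) = -3 + (-1 - 3)²/6 = -3 + (⅙)*(-4)² = -3 + (⅙)*16 = -3 + 8/3 = -⅓)
q(-5)*47 = -⅓*47 = -47/3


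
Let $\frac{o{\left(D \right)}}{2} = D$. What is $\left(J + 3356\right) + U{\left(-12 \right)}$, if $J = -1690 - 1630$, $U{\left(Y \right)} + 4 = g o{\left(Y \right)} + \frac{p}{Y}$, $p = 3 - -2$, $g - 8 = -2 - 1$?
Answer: $- \frac{1061}{12} \approx -88.417$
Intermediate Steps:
$o{\left(D \right)} = 2 D$
$g = 5$ ($g = 8 - 3 = 5$)
$p = 5$ ($p = 3 + 2 = 5$)
$U{\left(Y \right)} = -4 + \frac{5}{Y} + 10 Y$ ($U{\left(Y \right)} = -4 + \left(5 \cdot 2 Y + \frac{5}{Y}\right) = -4 + \left(10 Y + \frac{5}{Y}\right) = -4 + \left(\frac{5}{Y} + 10 Y\right) = -4 + \frac{5}{Y} + 10 Y$)
$J = -3320$
$\left(J + 3356\right) + U{\left(-12 \right)} = \left(-3320 + 3356\right) + \left(-4 + \frac{5}{-12} + 10 \left(-12\right)\right) = 36 - \frac{1493}{12} = - \frac{1061}{12}$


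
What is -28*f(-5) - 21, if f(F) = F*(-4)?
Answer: -581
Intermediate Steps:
f(F) = -4*F
-28*f(-5) - 21 = -(-112)*(-5) - 21 = -28*20 - 21 = -560 - 21 = -581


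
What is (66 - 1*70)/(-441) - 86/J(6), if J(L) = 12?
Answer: -6313/882 ≈ -7.1576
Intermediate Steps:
(66 - 1*70)/(-441) - 86/J(6) = (66 - 1*70)/(-441) - 86/12 = (66 - 70)*(-1/441) - 86*1/12 = -4*(-1/441) - 43/6 = 4/441 - 43/6 = -6313/882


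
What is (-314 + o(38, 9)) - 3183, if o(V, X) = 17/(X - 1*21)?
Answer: -41981/12 ≈ -3498.4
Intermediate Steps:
o(V, X) = 17/(-21 + X) (o(V, X) = 17/(X - 21) = 17/(-21 + X))
(-314 + o(38, 9)) - 3183 = (-314 + 17/(-21 + 9)) - 3183 = (-314 + 17/(-12)) - 3183 = (-314 + 17*(-1/12)) - 3183 = (-314 - 17/12) - 3183 = -3785/12 - 3183 = -41981/12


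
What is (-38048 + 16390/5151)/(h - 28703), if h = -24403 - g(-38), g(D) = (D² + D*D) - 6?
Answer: 97984429/144197094 ≈ 0.67952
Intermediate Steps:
g(D) = -6 + 2*D² (g(D) = (D² + D²) - 6 = 2*D² - 6 = -6 + 2*D²)
h = -27285 (h = -24403 - (-6 + 2*(-38)²) = -24403 - (-6 + 2*1444) = -24403 - (-6 + 2888) = -24403 - 1*2882 = -24403 - 2882 = -27285)
(-38048 + 16390/5151)/(h - 28703) = (-38048 + 16390/5151)/(-27285 - 28703) = (-38048 + 16390*(1/5151))/(-55988) = (-38048 + 16390/5151)*(-1/55988) = -195968858/5151*(-1/55988) = 97984429/144197094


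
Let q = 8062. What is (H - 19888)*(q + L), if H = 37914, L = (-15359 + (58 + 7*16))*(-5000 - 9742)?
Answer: 4036459431800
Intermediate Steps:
L = 223916238 (L = (-15359 + (58 + 112))*(-14742) = (-15359 + 170)*(-14742) = -15189*(-14742) = 223916238)
(H - 19888)*(q + L) = (37914 - 19888)*(8062 + 223916238) = 18026*223924300 = 4036459431800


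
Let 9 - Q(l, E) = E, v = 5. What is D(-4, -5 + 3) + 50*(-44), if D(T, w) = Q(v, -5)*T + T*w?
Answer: -2248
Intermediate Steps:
Q(l, E) = 9 - E
D(T, w) = 14*T + T*w (D(T, w) = (9 - 1*(-5))*T + T*w = (9 + 5)*T + T*w = 14*T + T*w)
D(-4, -5 + 3) + 50*(-44) = -4*(14 + (-5 + 3)) + 50*(-44) = -4*(14 - 2) - 2200 = -4*12 - 2200 = -48 - 2200 = -2248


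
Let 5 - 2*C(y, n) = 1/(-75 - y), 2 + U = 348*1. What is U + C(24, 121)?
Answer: 34502/99 ≈ 348.50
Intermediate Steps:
U = 346 (U = -2 + 348*1 = -2 + 348 = 346)
C(y, n) = 5/2 - 1/(2*(-75 - y))
U + C(24, 121) = 346 + (376 + 5*24)/(2*(75 + 24)) = 346 + (½)*(376 + 120)/99 = 346 + (½)*(1/99)*496 = 346 + 248/99 = 34502/99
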